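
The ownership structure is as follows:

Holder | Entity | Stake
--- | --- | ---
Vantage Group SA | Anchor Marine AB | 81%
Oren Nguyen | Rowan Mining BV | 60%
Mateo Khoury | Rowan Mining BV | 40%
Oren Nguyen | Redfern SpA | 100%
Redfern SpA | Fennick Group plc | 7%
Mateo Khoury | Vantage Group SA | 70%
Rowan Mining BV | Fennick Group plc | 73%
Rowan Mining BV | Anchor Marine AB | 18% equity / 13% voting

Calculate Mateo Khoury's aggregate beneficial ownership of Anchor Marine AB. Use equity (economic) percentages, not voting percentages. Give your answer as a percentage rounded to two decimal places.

63.90%

Mateo reaches Anchor along 2 paths.
Via Rowan: 40% × 18% = 7.2%.
Via Vantage: 70% × 81% = 56.7%.
Total: 7.2% + 56.7% = 63.9%.
Rounded: 63.90%.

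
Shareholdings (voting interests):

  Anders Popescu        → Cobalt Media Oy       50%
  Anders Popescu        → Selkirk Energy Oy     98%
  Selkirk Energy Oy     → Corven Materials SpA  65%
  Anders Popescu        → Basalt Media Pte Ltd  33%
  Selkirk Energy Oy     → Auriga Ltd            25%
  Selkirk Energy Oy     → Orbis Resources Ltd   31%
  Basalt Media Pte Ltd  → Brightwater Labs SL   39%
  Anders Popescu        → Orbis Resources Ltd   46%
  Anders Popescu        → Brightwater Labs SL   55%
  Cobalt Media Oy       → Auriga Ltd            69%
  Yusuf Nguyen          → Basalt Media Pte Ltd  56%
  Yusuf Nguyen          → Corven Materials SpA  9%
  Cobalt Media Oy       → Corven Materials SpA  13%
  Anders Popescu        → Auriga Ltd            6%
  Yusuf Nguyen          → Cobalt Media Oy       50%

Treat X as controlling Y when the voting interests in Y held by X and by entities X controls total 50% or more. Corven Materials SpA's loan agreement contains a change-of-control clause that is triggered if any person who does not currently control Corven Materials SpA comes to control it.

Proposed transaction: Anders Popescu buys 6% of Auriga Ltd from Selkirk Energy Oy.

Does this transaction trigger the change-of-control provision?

The purchase adds only to Anders's holdings (Selkirk's stake shrinks), so Anders is the only person who could newly come to control Corven.
Anders holds 98% of Selkirk, so Anders controls Selkirk.
Anders holds 50% of Cobalt, so Anders controls Cobalt.
Selkirk and Cobalt together hold 65% + 13% = 78% of Corven, so Anders controls Corven.
So Anders already controls Corven before the transaction.
After the purchase, Anders's direct stake in Auriga rises to 6% + 6% = 12%, and Selkirk's stake falls to 19%.
Anders controlled Corven already, so this is not a new person acquiring control; every other person's position is unchanged or reduced.
No new person acquires control, so the clause is not triggered.

No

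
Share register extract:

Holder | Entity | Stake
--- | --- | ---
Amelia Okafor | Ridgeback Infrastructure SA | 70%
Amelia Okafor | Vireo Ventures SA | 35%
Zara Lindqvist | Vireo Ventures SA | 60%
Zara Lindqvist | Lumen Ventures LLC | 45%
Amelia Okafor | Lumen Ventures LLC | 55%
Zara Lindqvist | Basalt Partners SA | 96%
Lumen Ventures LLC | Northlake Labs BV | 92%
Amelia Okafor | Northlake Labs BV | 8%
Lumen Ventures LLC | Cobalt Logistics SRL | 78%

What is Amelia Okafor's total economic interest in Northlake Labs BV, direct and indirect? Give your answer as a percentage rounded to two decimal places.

Amelia reaches Northlake along 2 paths.
Via Lumen: 55% × 92% = 50.6%.
Direct stake: 8% = 8%.
Total: 50.6% + 8% = 58.6%.
Rounded: 58.60%.

58.60%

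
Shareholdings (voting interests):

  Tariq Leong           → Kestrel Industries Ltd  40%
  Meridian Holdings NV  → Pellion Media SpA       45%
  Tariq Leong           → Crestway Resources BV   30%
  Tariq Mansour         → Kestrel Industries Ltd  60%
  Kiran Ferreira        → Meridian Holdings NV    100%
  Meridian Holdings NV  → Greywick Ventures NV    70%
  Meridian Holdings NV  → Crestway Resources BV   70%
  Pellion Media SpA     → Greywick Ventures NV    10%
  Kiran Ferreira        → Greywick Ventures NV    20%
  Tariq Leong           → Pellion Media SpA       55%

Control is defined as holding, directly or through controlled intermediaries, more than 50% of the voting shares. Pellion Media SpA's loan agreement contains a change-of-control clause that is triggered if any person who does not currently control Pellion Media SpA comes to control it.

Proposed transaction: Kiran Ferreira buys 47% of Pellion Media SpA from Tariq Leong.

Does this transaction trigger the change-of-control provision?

The purchase adds only to Kiran's holdings (Tariq Leong's stake shrinks), so Kiran is the only person who could newly come to control Pellion.
Kiran holds 100% of Meridian, so Kiran controls Meridian.
Meridian holds 70% of Crestway, so Kiran controls Crestway.
Meridian and Kiran together hold 70% + 20% = 90% of Greywick, so Kiran controls Greywick.
In Pellion, Kiran's side holds only 45%, not > 50%.
So before the transaction, Kiran does not control Pellion.
After the purchase, Kiran holds 47% of Pellion directly, and Tariq Leong's stake falls to 8%.
Meridian and Kiran together hold 45% + 47% = 92% of Pellion, so Kiran controls Pellion.
Kiran did not control Pellion before and does after, so the clause is triggered.

Yes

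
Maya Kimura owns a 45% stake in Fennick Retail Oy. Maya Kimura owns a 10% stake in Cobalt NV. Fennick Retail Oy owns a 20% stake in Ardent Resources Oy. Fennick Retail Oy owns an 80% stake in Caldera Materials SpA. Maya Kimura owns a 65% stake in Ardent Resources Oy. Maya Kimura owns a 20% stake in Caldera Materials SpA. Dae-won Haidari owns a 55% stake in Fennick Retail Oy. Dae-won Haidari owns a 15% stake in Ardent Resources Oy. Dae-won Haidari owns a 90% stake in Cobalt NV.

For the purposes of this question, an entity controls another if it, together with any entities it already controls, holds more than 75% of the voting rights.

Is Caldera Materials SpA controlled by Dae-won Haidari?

No

Dae-won holds 90% of Cobalt, so Dae-won controls Cobalt.
Neither Dae-won nor any entity Dae-won controls holds any voting interest in Caldera.
So Dae-won does not control Caldera.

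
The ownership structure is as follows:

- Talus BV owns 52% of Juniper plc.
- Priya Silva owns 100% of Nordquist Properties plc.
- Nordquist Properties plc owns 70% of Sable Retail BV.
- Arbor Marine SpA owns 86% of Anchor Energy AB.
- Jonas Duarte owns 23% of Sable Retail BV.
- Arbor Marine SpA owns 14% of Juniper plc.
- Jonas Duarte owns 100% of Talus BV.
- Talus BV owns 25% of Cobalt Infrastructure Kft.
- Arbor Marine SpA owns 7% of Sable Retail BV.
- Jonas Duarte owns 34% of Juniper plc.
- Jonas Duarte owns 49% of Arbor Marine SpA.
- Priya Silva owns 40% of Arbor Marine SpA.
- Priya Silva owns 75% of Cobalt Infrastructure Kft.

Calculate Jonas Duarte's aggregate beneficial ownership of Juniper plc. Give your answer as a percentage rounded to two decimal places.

92.86%

Jonas reaches Juniper along 3 paths.
Direct stake: 34% = 34%.
Via Talus: 100% × 52% = 52%.
Via Arbor: 49% × 14% = 6.86%.
Total: 34% + 52% + 6.86% = 92.86%.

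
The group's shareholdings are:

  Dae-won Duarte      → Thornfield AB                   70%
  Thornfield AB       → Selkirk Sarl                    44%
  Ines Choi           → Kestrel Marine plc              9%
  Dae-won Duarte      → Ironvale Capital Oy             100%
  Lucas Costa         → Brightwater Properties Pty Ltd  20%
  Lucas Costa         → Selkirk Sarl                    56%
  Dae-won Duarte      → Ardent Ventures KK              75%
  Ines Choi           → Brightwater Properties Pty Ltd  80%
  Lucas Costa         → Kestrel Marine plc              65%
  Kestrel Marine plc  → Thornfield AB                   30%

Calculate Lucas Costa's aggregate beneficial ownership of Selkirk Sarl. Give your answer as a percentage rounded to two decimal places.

Lucas reaches Selkirk along 2 paths.
Via Kestrel → Thornfield: 65% × 30% × 44% = 8.58%.
Direct stake: 56% = 56%.
Total: 8.58% + 56% = 64.58%.

64.58%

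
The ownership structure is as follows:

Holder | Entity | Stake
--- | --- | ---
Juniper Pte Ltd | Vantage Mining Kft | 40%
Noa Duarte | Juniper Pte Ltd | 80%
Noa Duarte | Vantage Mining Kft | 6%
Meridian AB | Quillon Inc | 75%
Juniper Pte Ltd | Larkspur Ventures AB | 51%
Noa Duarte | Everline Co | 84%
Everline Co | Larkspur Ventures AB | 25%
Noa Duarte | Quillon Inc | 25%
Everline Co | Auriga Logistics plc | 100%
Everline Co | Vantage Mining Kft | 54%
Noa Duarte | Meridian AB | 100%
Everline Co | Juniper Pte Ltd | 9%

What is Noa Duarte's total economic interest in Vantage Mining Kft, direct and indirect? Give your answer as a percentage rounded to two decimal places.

Noa reaches Vantage along 4 paths.
Via Everline: 84% × 54% = 45.36%.
Via Juniper: 80% × 40% = 32%.
Via Everline → Juniper: 84% × 9% × 40% = 3.024%.
Direct stake: 6% = 6%.
Total: 45.36% + 32% + 3.024% + 6% = 86.384%.
Rounded: 86.38%.

86.38%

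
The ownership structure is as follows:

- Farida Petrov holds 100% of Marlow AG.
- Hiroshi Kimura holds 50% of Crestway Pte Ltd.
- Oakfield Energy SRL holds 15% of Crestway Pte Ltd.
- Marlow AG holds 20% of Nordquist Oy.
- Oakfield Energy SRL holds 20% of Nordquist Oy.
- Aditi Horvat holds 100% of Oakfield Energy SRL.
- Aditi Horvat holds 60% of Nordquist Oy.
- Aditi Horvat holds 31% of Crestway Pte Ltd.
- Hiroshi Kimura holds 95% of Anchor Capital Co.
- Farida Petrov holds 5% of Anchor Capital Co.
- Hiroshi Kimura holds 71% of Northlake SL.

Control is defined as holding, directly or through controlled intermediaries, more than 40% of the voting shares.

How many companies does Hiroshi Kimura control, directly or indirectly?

Hiroshi holds 50% of Crestway, so Hiroshi controls Crestway.
Hiroshi holds 95% of Anchor, so Hiroshi controls Anchor.
Hiroshi holds 71% of Northlake, so Hiroshi controls Northlake.
No other company's threshold is met.
Hiroshi controls 3 companies.

3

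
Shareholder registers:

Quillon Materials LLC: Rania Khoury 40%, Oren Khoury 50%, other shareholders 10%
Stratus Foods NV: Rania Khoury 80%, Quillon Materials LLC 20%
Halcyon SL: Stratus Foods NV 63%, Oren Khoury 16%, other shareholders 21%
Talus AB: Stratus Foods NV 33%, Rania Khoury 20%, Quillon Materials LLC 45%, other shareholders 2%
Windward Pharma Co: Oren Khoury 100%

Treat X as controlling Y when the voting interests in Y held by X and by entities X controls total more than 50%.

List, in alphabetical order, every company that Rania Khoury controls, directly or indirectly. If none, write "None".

Halcyon SL, Stratus Foods NV, Talus AB

Rania holds 80% of Stratus, so Rania controls Stratus.
Stratus holds 63% of Halcyon, so Rania controls Halcyon.
Stratus and Rania together hold 33% + 20% = 53% of Talus, so Rania controls Talus.
No other company's threshold is met.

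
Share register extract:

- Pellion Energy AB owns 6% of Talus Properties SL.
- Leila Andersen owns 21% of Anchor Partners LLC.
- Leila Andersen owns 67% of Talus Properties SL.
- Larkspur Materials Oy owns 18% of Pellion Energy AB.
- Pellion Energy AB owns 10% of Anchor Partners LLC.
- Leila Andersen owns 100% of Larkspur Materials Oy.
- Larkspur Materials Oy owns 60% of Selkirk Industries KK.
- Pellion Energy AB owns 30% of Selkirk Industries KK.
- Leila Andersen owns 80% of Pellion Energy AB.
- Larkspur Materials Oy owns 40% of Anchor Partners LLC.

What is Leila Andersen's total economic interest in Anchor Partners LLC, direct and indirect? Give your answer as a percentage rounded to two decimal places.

Leila reaches Anchor along 4 paths.
Via Larkspur: 100% × 40% = 40%.
Via Larkspur → Pellion: 100% × 18% × 10% = 1.8%.
Via Pellion: 80% × 10% = 8%.
Direct stake: 21% = 21%.
Total: 40% + 1.8% + 8% + 21% = 70.8%.
Rounded: 70.80%.

70.80%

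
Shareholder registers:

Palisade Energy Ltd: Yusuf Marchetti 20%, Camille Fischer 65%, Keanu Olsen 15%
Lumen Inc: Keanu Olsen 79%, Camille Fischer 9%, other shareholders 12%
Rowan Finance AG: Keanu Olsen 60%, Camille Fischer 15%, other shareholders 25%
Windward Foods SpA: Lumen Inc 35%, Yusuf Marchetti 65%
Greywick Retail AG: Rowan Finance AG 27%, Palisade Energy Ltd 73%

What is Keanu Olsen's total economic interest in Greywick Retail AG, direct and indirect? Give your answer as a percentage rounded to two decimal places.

27.15%

Keanu reaches Greywick along 2 paths.
Via Rowan: 60% × 27% = 16.2%.
Via Palisade: 15% × 73% = 10.95%.
Total: 16.2% + 10.95% = 27.15%.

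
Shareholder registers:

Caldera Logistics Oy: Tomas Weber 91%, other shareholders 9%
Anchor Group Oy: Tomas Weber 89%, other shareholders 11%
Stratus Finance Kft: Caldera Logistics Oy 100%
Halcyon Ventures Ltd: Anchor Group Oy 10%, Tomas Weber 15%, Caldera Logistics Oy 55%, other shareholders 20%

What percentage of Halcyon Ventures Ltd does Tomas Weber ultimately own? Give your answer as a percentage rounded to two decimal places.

73.95%

Tomas reaches Halcyon along 3 paths.
Via Anchor: 89% × 10% = 8.9%.
Direct stake: 15% = 15%.
Via Caldera: 91% × 55% = 50.05%.
Total: 8.9% + 15% + 50.05% = 73.95%.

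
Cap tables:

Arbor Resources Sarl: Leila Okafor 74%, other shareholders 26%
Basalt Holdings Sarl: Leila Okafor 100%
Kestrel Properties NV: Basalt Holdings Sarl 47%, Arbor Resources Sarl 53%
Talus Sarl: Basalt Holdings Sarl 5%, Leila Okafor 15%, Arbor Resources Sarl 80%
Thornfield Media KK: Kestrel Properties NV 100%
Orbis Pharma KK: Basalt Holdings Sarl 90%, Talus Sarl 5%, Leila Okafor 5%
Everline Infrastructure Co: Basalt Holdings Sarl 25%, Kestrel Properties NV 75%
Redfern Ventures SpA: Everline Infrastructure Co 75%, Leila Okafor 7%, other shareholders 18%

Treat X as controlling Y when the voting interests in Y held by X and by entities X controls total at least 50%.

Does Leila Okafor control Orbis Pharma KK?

Leila holds 74% of Arbor, so Leila controls Arbor.
Leila holds 100% of Basalt, so Leila controls Basalt.
Basalt and Leila and Arbor together hold 5% + 15% + 80% = 100% of Talus, so Leila controls Talus.
Basalt and Talus and Leila together hold 90% + 5% + 5% = 100% of Orbis, so Leila controls Orbis.

Yes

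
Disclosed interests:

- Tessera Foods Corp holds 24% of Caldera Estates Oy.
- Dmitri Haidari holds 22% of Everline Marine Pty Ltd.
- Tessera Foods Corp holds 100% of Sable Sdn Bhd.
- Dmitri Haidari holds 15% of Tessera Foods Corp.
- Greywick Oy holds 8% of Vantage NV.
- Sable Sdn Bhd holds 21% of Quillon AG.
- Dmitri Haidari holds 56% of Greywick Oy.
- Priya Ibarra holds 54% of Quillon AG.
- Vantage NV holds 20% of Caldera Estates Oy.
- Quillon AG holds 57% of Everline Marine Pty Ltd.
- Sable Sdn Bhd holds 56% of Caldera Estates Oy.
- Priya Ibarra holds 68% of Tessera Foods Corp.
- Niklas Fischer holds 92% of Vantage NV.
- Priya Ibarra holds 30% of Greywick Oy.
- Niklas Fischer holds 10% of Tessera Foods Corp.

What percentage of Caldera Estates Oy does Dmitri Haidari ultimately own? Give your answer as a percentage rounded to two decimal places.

12.90%

Dmitri reaches Caldera along 3 paths.
Via Tessera: 15% × 24% = 3.6%.
Via Tessera → Sable: 15% × 100% × 56% = 8.4%.
Via Greywick → Vantage: 56% × 8% × 20% = 0.896%.
Total: 3.6% + 8.4% + 0.896% = 12.896%.
Rounded: 12.90%.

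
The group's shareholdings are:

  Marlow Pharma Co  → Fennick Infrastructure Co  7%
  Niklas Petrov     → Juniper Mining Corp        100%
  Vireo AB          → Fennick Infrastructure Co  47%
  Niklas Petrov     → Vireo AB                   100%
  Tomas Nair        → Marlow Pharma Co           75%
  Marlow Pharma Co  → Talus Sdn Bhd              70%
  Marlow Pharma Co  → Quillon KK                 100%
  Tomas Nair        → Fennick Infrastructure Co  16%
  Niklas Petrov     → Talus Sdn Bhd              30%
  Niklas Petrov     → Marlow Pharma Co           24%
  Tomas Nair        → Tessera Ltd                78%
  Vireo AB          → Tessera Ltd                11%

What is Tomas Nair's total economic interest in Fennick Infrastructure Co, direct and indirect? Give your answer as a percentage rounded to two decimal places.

Tomas reaches Fennick along 2 paths.
Via Marlow: 75% × 7% = 5.25%.
Direct stake: 16% = 16%.
Total: 5.25% + 16% = 21.25%.

21.25%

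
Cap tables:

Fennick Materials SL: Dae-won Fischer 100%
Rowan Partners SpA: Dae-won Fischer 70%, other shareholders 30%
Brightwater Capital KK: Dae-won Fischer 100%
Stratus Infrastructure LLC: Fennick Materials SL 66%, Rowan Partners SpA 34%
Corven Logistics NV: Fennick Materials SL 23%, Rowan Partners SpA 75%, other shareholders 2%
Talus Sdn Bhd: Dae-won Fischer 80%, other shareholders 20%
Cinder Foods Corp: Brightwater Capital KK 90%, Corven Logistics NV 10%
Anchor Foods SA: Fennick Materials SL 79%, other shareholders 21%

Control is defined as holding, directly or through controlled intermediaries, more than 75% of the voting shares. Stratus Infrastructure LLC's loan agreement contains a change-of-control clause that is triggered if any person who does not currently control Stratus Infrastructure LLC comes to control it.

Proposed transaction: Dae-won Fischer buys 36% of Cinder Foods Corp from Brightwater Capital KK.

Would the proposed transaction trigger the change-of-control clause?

The purchase adds only to Dae-won's holdings (Brightwater's stake shrinks), so Dae-won is the only person who could newly come to control Stratus.
Dae-won holds 100% of Fennick, so Dae-won controls Fennick.
Dae-won holds 100% of Brightwater, so Dae-won controls Brightwater.
Dae-won holds 80% of Talus, so Dae-won controls Talus.
Brightwater holds 90% of Cinder, so Dae-won controls Cinder.
Fennick holds 79% of Anchor, so Dae-won controls Anchor.
In Stratus, Dae-won's side holds only 66%, not > 75%.
So before the transaction, Dae-won does not control Stratus.
After the purchase, Dae-won holds 36% of Cinder directly, and Brightwater's stake falls to 54%.
Brightwater and Dae-won together hold 54% + 36% = 90% of Cinder, so Dae-won controls Cinder.
After the transaction, Dae-won's side holds 66% of Stratus, not > 75%, so Dae-won still does not control Stratus.
No new person acquires control, so the clause is not triggered.

No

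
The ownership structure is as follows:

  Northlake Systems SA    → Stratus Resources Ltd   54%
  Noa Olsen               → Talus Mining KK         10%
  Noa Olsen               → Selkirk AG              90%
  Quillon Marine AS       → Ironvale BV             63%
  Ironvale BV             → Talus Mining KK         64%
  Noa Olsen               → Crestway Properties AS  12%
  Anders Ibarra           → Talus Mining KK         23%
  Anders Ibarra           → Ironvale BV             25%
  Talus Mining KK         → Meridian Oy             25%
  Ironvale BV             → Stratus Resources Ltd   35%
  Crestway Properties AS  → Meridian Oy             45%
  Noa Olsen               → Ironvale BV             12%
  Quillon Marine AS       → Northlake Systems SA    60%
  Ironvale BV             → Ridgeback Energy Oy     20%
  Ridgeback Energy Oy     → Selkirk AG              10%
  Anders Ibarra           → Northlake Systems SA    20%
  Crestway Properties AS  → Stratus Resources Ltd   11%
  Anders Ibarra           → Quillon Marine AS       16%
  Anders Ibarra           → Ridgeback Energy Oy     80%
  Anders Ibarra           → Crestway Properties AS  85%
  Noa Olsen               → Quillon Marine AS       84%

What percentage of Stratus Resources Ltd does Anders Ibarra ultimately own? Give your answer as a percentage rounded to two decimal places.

37.61%

Anders reaches Stratus along 5 paths.
Via Quillon → Northlake: 16% × 60% × 54% = 5.184%.
Via Northlake: 20% × 54% = 10.8%.
Via Crestway: 85% × 11% = 9.35%.
Via Quillon → Ironvale: 16% × 63% × 35% = 3.528%.
Via Ironvale: 25% × 35% = 8.75%.
Total: 5.184% + 10.8% + 9.35% + 3.528% + 8.75% = 37.612%.
Rounded: 37.61%.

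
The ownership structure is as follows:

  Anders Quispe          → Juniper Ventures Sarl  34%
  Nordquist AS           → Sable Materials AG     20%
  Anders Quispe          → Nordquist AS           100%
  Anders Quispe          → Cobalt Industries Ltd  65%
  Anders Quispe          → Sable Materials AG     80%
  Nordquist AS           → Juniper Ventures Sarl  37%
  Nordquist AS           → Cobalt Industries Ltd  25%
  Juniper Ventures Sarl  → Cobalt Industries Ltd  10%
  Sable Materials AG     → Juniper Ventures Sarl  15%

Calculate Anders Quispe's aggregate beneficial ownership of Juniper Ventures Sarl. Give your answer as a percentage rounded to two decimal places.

86.00%

Anders reaches Juniper along 4 paths.
Via Nordquist: 100% × 37% = 37%.
Direct stake: 34% = 34%.
Via Nordquist → Sable: 100% × 20% × 15% = 3%.
Via Sable: 80% × 15% = 12%.
Total: 37% + 34% + 3% + 12% = 86%.
Rounded: 86.00%.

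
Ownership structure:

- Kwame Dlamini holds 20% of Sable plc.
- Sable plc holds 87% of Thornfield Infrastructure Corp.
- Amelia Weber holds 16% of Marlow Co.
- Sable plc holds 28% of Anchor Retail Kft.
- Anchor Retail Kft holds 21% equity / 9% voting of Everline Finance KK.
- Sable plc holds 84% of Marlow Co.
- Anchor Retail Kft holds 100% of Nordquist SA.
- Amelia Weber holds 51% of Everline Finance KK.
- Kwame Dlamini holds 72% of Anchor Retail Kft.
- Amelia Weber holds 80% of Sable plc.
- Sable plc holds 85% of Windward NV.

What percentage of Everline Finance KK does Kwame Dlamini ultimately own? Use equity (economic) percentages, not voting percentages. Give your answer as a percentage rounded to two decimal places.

Kwame reaches Everline along 2 paths.
Via Anchor: 72% × 21% = 15.12%.
Via Sable → Anchor: 20% × 28% × 21% = 1.176%.
Total: 15.12% + 1.176% = 16.296%.
Rounded: 16.30%.

16.30%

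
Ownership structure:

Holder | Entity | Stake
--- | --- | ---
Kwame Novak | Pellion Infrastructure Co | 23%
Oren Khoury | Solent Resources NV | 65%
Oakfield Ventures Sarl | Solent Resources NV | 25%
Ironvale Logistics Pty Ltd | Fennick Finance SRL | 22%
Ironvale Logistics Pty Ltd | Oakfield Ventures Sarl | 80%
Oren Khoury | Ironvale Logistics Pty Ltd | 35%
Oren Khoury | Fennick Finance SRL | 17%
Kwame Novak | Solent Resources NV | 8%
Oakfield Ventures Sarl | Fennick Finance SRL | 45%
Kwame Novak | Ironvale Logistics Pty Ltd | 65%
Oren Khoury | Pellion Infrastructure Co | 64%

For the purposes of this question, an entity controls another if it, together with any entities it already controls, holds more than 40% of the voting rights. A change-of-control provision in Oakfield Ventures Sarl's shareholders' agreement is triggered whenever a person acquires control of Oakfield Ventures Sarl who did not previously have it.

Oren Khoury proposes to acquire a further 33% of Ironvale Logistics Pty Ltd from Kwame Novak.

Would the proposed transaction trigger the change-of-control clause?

The purchase adds only to Oren's holdings (Kwame's stake shrinks), so Oren is the only person who could newly come to control Oakfield.
Oren holds 64% of Pellion, so Oren controls Pellion.
Oren holds 65% of Solent, so Oren controls Solent.
Neither Oren nor any entity Oren controls holds any voting interest in Oakfield.
So before the transaction, Oren does not control Oakfield.
After the purchase, Oren's direct stake in Ironvale rises to 35% + 33% = 68%, and Kwame's stake falls to 32%.
Oren holds 68% of Ironvale, so Oren controls Ironvale.
Ironvale holds 80% of Oakfield, so Oren controls Oakfield.
Oren did not control Oakfield before and does after, so the clause is triggered.

Yes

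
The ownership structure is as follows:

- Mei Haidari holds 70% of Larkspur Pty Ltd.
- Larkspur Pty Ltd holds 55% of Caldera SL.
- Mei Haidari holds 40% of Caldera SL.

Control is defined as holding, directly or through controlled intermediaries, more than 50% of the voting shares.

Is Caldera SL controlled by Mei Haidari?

Mei holds 70% of Larkspur, so Mei controls Larkspur.
Larkspur and Mei together hold 55% + 40% = 95% of Caldera, so Mei controls Caldera.

Yes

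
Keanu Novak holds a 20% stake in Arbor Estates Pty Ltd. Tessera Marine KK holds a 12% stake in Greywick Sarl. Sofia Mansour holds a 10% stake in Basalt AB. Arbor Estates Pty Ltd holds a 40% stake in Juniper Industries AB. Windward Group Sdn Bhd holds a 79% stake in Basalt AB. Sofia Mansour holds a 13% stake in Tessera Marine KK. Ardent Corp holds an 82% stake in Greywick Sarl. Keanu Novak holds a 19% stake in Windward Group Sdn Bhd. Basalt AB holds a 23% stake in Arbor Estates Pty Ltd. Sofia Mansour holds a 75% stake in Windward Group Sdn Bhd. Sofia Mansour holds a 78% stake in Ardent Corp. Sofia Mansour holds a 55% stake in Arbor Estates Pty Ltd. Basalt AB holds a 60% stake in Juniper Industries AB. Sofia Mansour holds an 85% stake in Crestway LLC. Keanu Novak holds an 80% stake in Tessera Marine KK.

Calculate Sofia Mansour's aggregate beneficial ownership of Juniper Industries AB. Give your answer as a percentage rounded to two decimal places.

Sofia reaches Juniper along 5 paths.
Via Windward → Basalt: 75% × 79% × 60% = 35.55%.
Via Basalt: 10% × 60% = 6%.
Via Windward → Basalt → Arbor: 75% × 79% × 23% × 40% = 5.451%.
Via Basalt → Arbor: 10% × 23% × 40% = 0.92%.
Via Arbor: 55% × 40% = 22%.
Total: 35.55% + 6% + 5.451% + 0.92% + 22% = 69.921%.
Rounded: 69.92%.

69.92%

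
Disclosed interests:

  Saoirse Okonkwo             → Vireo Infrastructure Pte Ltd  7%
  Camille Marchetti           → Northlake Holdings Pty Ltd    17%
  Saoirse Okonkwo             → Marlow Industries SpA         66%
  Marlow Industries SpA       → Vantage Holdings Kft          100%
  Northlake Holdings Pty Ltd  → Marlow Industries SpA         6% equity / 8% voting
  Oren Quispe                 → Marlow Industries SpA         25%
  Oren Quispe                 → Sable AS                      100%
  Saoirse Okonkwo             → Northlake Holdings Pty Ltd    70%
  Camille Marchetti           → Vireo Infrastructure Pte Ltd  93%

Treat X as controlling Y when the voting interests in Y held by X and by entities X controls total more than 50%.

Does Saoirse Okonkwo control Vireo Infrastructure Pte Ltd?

No

Saoirse holds 70% of Northlake, so Saoirse controls Northlake.
Saoirse and Northlake together hold 66% + 8% = 74% of Marlow, so Saoirse controls Marlow.
Marlow holds 100% of Vantage, so Saoirse controls Vantage.
In Vireo, Saoirse's side holds only 7%, not > 50%.
So Saoirse does not control Vireo.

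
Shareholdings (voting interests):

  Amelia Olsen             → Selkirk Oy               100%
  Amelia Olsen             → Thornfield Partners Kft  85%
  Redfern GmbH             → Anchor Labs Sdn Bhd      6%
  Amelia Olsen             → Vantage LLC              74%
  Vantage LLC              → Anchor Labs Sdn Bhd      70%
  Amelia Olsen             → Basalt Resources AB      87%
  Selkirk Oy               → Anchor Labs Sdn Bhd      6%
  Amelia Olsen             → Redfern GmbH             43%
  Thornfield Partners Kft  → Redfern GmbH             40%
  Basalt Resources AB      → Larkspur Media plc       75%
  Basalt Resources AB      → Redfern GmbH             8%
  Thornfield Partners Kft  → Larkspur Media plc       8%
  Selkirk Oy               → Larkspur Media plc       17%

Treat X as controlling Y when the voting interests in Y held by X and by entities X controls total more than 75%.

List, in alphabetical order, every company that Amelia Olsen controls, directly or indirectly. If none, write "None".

Amelia holds 100% of Selkirk, so Amelia controls Selkirk.
Amelia holds 87% of Basalt, so Amelia controls Basalt.
Amelia holds 85% of Thornfield, so Amelia controls Thornfield.
Basalt and Selkirk and Thornfield together hold 75% + 17% + 8% = 100% of Larkspur, so Amelia controls Larkspur.
Thornfield and Amelia and Basalt together hold 40% + 43% + 8% = 91% of Redfern, so Amelia controls Redfern.
No other company's threshold is met.

Basalt Resources AB, Larkspur Media plc, Redfern GmbH, Selkirk Oy, Thornfield Partners Kft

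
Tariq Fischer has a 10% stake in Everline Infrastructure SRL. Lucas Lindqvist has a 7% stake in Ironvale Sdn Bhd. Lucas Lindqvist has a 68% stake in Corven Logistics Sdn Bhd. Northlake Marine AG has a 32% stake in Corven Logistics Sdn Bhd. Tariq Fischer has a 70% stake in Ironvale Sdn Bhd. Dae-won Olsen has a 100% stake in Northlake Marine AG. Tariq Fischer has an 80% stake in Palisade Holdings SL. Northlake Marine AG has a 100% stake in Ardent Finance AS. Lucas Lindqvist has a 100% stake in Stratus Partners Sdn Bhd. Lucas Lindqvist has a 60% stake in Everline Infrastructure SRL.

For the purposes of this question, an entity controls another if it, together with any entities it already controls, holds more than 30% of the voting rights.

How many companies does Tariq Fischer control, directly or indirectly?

2

Tariq holds 70% of Ironvale, so Tariq controls Ironvale.
Tariq holds 80% of Palisade, so Tariq controls Palisade.
No other company's threshold is met.
Tariq controls 2 companies.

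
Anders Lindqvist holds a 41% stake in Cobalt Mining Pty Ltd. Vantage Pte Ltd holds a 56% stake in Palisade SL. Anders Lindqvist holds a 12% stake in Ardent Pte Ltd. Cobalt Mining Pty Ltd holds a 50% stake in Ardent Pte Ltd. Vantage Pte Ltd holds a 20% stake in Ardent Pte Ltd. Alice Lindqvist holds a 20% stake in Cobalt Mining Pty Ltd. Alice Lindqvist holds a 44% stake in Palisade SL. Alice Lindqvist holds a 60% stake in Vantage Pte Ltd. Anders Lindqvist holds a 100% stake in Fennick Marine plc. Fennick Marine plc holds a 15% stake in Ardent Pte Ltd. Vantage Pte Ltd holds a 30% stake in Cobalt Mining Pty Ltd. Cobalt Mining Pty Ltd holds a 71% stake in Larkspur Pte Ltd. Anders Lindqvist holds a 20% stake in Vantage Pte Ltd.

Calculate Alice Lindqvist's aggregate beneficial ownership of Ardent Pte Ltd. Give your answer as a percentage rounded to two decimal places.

31.00%

Alice reaches Ardent along 3 paths.
Via Vantage → Cobalt: 60% × 30% × 50% = 9%.
Via Cobalt: 20% × 50% = 10%.
Via Vantage: 60% × 20% = 12%.
Total: 9% + 10% + 12% = 31%.
Rounded: 31.00%.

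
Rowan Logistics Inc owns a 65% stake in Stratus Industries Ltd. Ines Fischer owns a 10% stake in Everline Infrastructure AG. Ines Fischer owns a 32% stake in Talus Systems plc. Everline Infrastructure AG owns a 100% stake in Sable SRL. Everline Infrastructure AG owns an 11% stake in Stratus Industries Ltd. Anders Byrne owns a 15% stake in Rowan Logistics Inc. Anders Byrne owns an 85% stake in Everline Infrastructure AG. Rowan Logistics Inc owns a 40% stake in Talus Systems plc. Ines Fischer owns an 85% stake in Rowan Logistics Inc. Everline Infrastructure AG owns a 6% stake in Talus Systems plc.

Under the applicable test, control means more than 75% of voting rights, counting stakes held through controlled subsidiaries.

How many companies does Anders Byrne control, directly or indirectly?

2

Anders holds 85% of Everline, so Anders controls Everline.
Everline holds 100% of Sable, so Anders controls Sable.
No other company's threshold is met.
Anders controls 2 companies.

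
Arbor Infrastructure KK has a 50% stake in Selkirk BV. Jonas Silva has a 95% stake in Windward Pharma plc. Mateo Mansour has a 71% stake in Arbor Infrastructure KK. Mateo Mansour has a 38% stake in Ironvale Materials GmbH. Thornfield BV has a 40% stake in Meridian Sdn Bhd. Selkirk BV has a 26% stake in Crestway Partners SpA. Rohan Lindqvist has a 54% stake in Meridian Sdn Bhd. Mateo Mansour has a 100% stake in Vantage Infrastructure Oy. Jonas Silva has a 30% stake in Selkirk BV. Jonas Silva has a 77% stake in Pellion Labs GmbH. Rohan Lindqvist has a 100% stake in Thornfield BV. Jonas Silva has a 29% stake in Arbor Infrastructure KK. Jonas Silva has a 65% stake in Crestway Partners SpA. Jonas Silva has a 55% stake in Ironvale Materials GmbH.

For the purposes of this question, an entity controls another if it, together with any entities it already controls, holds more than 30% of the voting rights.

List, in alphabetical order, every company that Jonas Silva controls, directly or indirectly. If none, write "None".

Jonas holds 55% of Ironvale, so Jonas controls Ironvale.
Jonas holds 95% of Windward, so Jonas controls Windward.
Jonas holds 77% of Pellion, so Jonas controls Pellion.
Jonas holds 65% of Crestway, so Jonas controls Crestway.
No other company's threshold is met.

Crestway Partners SpA, Ironvale Materials GmbH, Pellion Labs GmbH, Windward Pharma plc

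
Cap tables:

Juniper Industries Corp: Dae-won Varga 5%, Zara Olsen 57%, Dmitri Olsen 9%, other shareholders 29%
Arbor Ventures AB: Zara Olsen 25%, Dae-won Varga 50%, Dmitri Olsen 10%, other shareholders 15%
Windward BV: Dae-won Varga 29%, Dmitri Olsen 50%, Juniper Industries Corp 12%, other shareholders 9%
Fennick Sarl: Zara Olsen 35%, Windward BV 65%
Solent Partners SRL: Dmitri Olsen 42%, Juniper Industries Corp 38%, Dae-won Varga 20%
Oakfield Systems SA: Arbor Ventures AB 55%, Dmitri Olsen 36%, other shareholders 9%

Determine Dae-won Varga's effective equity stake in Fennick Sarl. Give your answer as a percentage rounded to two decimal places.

Dae-won reaches Fennick along 2 paths.
Via Windward: 29% × 65% = 18.85%.
Via Juniper → Windward: 5% × 12% × 65% = 0.39%.
Total: 18.85% + 0.39% = 19.24%.

19.24%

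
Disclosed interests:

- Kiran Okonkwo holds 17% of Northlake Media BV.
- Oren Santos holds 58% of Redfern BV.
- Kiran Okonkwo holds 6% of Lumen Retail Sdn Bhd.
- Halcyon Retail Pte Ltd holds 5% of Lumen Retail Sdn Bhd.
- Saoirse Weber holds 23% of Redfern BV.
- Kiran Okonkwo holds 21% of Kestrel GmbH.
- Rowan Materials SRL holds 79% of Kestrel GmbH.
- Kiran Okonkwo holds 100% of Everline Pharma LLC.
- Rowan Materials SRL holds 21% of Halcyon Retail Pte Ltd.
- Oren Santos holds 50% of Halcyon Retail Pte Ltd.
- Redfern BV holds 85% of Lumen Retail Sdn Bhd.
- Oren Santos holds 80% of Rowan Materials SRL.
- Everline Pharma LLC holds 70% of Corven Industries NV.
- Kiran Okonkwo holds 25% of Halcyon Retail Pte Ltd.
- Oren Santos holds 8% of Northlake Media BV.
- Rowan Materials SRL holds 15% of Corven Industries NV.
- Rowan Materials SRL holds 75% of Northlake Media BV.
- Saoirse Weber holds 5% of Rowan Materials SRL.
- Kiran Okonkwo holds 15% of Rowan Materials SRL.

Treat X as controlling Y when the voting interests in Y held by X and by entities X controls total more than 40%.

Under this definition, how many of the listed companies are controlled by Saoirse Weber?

0

Saoirse's largest direct stake is 23% in Redfern, which does not meet the threshold.
Saoirse controls 0 companies.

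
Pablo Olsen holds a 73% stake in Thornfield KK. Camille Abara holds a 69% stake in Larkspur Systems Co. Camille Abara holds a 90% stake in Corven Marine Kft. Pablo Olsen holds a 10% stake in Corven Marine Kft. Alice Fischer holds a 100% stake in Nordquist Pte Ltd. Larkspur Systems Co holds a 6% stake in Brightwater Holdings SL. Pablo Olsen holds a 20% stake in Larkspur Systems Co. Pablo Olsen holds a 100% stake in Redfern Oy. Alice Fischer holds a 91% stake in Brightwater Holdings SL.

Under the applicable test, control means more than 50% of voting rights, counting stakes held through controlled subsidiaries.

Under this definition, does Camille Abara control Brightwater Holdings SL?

Camille holds 69% of Larkspur, so Camille controls Larkspur.
Camille holds 90% of Corven, so Camille controls Corven.
In Brightwater, Camille's side holds only 6%, not > 50%.
So Camille does not control Brightwater.

No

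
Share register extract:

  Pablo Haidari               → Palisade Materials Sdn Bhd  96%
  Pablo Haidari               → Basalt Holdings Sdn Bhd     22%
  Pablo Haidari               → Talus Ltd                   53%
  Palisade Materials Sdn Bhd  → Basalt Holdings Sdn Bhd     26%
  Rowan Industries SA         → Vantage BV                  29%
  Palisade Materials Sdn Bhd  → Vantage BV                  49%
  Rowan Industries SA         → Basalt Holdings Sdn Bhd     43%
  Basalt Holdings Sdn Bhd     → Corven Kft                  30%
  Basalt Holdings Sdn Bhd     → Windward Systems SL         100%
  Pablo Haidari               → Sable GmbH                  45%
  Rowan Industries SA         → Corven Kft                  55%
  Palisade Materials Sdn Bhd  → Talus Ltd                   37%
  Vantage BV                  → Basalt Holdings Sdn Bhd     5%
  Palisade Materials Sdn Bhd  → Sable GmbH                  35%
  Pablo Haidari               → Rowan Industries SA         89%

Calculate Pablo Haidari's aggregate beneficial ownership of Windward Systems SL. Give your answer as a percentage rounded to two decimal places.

88.87%

Pablo reaches Windward along 5 paths.
Via Rowan → Basalt: 89% × 43% × 100% = 38.27%.
Via Basalt: 22% × 100% = 22%.
Via Palisade → Vantage → Basalt: 96% × 49% × 5% × 100% = 2.352%.
Via Rowan → Vantage → Basalt: 89% × 29% × 5% × 100% = 1.2905%.
Via Palisade → Basalt: 96% × 26% × 100% = 24.96%.
Total: 38.27% + 22% + 2.352% + 1.2905% + 24.96% = 88.8725%.
Rounded: 88.87%.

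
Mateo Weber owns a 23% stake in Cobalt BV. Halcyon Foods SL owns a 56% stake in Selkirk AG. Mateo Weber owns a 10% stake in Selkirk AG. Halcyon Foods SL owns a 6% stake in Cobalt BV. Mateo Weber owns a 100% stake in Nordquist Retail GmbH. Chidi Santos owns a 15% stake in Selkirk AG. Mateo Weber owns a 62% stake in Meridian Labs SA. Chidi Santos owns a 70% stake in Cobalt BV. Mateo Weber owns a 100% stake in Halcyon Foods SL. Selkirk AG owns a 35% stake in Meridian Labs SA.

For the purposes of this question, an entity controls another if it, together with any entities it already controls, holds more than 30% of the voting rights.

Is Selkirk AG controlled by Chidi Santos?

No

Chidi holds 70% of Cobalt, so Chidi controls Cobalt.
In Selkirk, Chidi's side holds only 15%, not > 30%.
So Chidi does not control Selkirk.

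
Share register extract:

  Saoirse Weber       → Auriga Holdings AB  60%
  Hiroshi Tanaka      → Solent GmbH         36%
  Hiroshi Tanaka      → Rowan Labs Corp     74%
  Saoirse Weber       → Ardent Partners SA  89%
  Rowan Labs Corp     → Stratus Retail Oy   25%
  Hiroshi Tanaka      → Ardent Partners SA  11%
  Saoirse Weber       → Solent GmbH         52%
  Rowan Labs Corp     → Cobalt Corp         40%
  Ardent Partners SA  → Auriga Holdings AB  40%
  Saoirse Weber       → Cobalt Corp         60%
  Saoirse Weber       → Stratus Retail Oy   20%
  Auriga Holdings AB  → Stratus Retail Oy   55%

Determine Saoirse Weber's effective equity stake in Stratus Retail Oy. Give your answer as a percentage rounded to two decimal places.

Saoirse reaches Stratus along 3 paths.
Via Ardent → Auriga: 89% × 40% × 55% = 19.58%.
Via Auriga: 60% × 55% = 33%.
Direct stake: 20% = 20%.
Total: 19.58% + 33% + 20% = 72.58%.

72.58%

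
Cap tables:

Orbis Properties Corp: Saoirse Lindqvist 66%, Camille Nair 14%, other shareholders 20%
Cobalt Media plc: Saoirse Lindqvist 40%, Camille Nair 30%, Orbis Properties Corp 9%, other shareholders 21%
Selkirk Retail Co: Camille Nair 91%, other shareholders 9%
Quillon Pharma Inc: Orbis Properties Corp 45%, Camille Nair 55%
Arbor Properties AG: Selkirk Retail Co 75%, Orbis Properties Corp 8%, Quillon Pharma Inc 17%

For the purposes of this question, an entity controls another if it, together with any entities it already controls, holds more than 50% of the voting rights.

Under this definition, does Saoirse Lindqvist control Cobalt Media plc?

No

Saoirse holds 66% of Orbis, so Saoirse controls Orbis.
In Cobalt, Saoirse's side holds only 40% + 9% = 49%, not > 50%.
So Saoirse does not control Cobalt.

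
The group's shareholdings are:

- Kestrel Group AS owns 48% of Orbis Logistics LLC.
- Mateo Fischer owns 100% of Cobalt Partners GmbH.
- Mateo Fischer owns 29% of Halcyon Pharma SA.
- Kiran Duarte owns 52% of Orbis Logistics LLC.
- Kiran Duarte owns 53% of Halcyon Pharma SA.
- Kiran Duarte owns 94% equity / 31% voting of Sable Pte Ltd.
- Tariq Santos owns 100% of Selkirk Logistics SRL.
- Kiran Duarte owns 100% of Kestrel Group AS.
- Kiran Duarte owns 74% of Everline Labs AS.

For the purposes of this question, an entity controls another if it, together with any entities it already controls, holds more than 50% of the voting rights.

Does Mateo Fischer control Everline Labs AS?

No

Mateo holds 100% of Cobalt, so Mateo controls Cobalt.
Neither Mateo nor any entity Mateo controls holds any voting interest in Everline.
So Mateo does not control Everline.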